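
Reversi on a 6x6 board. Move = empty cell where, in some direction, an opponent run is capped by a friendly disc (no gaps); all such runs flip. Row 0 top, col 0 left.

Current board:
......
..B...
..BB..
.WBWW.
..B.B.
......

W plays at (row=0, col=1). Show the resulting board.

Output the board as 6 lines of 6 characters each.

Answer: .W....
..W...
..BW..
.WBWW.
..B.B.
......

Derivation:
Place W at (0,1); scan 8 dirs for brackets.
Dir NW: edge -> no flip
Dir N: edge -> no flip
Dir NE: edge -> no flip
Dir W: first cell '.' (not opp) -> no flip
Dir E: first cell '.' (not opp) -> no flip
Dir SW: first cell '.' (not opp) -> no flip
Dir S: first cell '.' (not opp) -> no flip
Dir SE: opp run (1,2) (2,3) capped by W -> flip
All flips: (1,2) (2,3)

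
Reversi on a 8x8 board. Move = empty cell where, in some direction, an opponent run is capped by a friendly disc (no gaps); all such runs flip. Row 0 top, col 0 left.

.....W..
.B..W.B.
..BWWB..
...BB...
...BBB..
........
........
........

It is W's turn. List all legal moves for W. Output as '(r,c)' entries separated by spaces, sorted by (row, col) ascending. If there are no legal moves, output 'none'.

(0,0): no bracket -> illegal
(0,1): no bracket -> illegal
(0,2): no bracket -> illegal
(0,6): no bracket -> illegal
(0,7): no bracket -> illegal
(1,0): no bracket -> illegal
(1,2): no bracket -> illegal
(1,3): no bracket -> illegal
(1,5): no bracket -> illegal
(1,7): no bracket -> illegal
(2,0): no bracket -> illegal
(2,1): flips 1 -> legal
(2,6): flips 1 -> legal
(2,7): flips 1 -> legal
(3,1): no bracket -> illegal
(3,2): no bracket -> illegal
(3,5): no bracket -> illegal
(3,6): flips 1 -> legal
(4,2): flips 1 -> legal
(4,6): no bracket -> illegal
(5,2): no bracket -> illegal
(5,3): flips 2 -> legal
(5,4): flips 2 -> legal
(5,5): no bracket -> illegal
(5,6): flips 2 -> legal

Answer: (2,1) (2,6) (2,7) (3,6) (4,2) (5,3) (5,4) (5,6)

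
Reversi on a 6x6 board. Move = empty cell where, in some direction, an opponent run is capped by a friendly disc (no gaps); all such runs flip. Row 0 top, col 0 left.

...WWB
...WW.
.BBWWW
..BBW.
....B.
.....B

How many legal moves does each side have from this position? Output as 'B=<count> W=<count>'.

-- B to move --
(0,2): flips 2 -> legal
(1,2): no bracket -> illegal
(1,5): flips 1 -> legal
(3,5): flips 1 -> legal
(4,3): no bracket -> illegal
(4,5): no bracket -> illegal
B mobility = 3
-- W to move --
(1,0): no bracket -> illegal
(1,1): no bracket -> illegal
(1,2): no bracket -> illegal
(1,5): no bracket -> illegal
(2,0): flips 2 -> legal
(3,0): no bracket -> illegal
(3,1): flips 3 -> legal
(3,5): no bracket -> illegal
(4,1): flips 1 -> legal
(4,2): flips 1 -> legal
(4,3): flips 1 -> legal
(4,5): no bracket -> illegal
(5,3): no bracket -> illegal
(5,4): flips 1 -> legal
W mobility = 6

Answer: B=3 W=6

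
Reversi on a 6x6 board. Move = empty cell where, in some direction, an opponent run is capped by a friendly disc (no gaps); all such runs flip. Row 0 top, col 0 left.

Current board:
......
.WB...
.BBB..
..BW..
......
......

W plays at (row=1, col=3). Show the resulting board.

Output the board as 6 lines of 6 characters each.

Answer: ......
.WWW..
.BBW..
..BW..
......
......

Derivation:
Place W at (1,3); scan 8 dirs for brackets.
Dir NW: first cell '.' (not opp) -> no flip
Dir N: first cell '.' (not opp) -> no flip
Dir NE: first cell '.' (not opp) -> no flip
Dir W: opp run (1,2) capped by W -> flip
Dir E: first cell '.' (not opp) -> no flip
Dir SW: opp run (2,2), next='.' -> no flip
Dir S: opp run (2,3) capped by W -> flip
Dir SE: first cell '.' (not opp) -> no flip
All flips: (1,2) (2,3)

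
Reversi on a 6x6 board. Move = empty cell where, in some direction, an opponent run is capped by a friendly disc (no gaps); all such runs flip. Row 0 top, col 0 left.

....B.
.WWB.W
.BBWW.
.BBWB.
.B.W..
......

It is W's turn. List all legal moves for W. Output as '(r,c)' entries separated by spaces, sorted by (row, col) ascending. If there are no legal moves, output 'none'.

Answer: (0,2) (0,3) (1,0) (1,4) (2,0) (2,5) (3,0) (3,5) (4,2) (4,4) (4,5) (5,0) (5,1)

Derivation:
(0,2): flips 1 -> legal
(0,3): flips 1 -> legal
(0,5): no bracket -> illegal
(1,0): flips 2 -> legal
(1,4): flips 1 -> legal
(2,0): flips 2 -> legal
(2,5): flips 1 -> legal
(3,0): flips 3 -> legal
(3,5): flips 1 -> legal
(4,0): no bracket -> illegal
(4,2): flips 2 -> legal
(4,4): flips 1 -> legal
(4,5): flips 1 -> legal
(5,0): flips 2 -> legal
(5,1): flips 3 -> legal
(5,2): no bracket -> illegal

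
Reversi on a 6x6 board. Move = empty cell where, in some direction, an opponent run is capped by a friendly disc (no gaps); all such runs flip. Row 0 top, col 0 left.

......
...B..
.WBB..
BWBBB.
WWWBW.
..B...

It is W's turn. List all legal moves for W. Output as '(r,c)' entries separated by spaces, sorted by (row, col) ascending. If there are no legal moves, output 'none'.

(0,2): no bracket -> illegal
(0,3): no bracket -> illegal
(0,4): flips 2 -> legal
(1,1): flips 2 -> legal
(1,2): flips 2 -> legal
(1,4): flips 2 -> legal
(2,0): flips 1 -> legal
(2,4): flips 4 -> legal
(2,5): no bracket -> illegal
(3,5): flips 3 -> legal
(4,5): no bracket -> illegal
(5,1): no bracket -> illegal
(5,3): no bracket -> illegal
(5,4): flips 2 -> legal

Answer: (0,4) (1,1) (1,2) (1,4) (2,0) (2,4) (3,5) (5,4)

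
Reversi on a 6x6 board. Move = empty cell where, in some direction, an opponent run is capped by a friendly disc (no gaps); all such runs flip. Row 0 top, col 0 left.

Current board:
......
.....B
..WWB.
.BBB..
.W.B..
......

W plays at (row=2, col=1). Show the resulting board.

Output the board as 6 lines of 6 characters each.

Answer: ......
.....B
.WWWB.
.WBB..
.W.B..
......

Derivation:
Place W at (2,1); scan 8 dirs for brackets.
Dir NW: first cell '.' (not opp) -> no flip
Dir N: first cell '.' (not opp) -> no flip
Dir NE: first cell '.' (not opp) -> no flip
Dir W: first cell '.' (not opp) -> no flip
Dir E: first cell 'W' (not opp) -> no flip
Dir SW: first cell '.' (not opp) -> no flip
Dir S: opp run (3,1) capped by W -> flip
Dir SE: opp run (3,2) (4,3), next='.' -> no flip
All flips: (3,1)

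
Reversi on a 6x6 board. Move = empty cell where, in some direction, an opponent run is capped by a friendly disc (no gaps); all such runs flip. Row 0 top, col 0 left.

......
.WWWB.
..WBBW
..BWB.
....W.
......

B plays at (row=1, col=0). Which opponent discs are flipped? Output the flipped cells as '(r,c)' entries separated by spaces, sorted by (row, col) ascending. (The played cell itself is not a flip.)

Dir NW: edge -> no flip
Dir N: first cell '.' (not opp) -> no flip
Dir NE: first cell '.' (not opp) -> no flip
Dir W: edge -> no flip
Dir E: opp run (1,1) (1,2) (1,3) capped by B -> flip
Dir SW: edge -> no flip
Dir S: first cell '.' (not opp) -> no flip
Dir SE: first cell '.' (not opp) -> no flip

Answer: (1,1) (1,2) (1,3)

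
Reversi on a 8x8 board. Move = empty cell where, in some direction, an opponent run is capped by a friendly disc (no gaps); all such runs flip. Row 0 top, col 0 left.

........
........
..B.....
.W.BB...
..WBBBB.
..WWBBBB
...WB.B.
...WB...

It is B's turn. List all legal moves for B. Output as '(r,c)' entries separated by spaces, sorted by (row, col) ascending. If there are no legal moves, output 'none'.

Answer: (2,0) (4,0) (4,1) (5,1) (6,1) (6,2) (7,2)

Derivation:
(2,0): flips 3 -> legal
(2,1): no bracket -> illegal
(3,0): no bracket -> illegal
(3,2): no bracket -> illegal
(4,0): flips 1 -> legal
(4,1): flips 3 -> legal
(5,1): flips 3 -> legal
(6,1): flips 1 -> legal
(6,2): flips 2 -> legal
(7,2): flips 2 -> legal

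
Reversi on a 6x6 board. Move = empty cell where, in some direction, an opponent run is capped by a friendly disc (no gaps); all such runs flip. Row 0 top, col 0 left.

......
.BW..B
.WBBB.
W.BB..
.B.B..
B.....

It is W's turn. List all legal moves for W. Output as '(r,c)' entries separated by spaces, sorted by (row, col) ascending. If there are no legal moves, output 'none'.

Answer: (0,1) (1,0) (2,5) (3,4) (4,2) (5,2) (5,4)

Derivation:
(0,0): no bracket -> illegal
(0,1): flips 1 -> legal
(0,2): no bracket -> illegal
(0,4): no bracket -> illegal
(0,5): no bracket -> illegal
(1,0): flips 1 -> legal
(1,3): no bracket -> illegal
(1,4): no bracket -> illegal
(2,0): no bracket -> illegal
(2,5): flips 3 -> legal
(3,1): no bracket -> illegal
(3,4): flips 1 -> legal
(3,5): no bracket -> illegal
(4,0): no bracket -> illegal
(4,2): flips 2 -> legal
(4,4): no bracket -> illegal
(5,1): no bracket -> illegal
(5,2): flips 1 -> legal
(5,3): no bracket -> illegal
(5,4): flips 2 -> legal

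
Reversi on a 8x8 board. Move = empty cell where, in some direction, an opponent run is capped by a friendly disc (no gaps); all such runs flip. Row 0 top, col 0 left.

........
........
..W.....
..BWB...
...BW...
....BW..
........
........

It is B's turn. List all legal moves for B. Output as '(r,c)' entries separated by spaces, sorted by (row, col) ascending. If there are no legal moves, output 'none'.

Answer: (1,2) (2,3) (4,5) (5,6)

Derivation:
(1,1): no bracket -> illegal
(1,2): flips 1 -> legal
(1,3): no bracket -> illegal
(2,1): no bracket -> illegal
(2,3): flips 1 -> legal
(2,4): no bracket -> illegal
(3,1): no bracket -> illegal
(3,5): no bracket -> illegal
(4,2): no bracket -> illegal
(4,5): flips 1 -> legal
(4,6): no bracket -> illegal
(5,3): no bracket -> illegal
(5,6): flips 1 -> legal
(6,4): no bracket -> illegal
(6,5): no bracket -> illegal
(6,6): no bracket -> illegal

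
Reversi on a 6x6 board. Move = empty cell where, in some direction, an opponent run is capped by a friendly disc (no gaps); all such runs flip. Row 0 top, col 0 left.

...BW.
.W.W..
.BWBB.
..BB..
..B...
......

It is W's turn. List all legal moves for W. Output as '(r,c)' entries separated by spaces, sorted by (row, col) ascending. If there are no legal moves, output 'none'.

Answer: (0,2) (2,0) (2,5) (3,1) (3,5) (4,3) (4,4) (5,2)

Derivation:
(0,2): flips 1 -> legal
(1,0): no bracket -> illegal
(1,2): no bracket -> illegal
(1,4): no bracket -> illegal
(1,5): no bracket -> illegal
(2,0): flips 1 -> legal
(2,5): flips 2 -> legal
(3,0): no bracket -> illegal
(3,1): flips 1 -> legal
(3,4): no bracket -> illegal
(3,5): flips 1 -> legal
(4,1): no bracket -> illegal
(4,3): flips 2 -> legal
(4,4): flips 1 -> legal
(5,1): no bracket -> illegal
(5,2): flips 2 -> legal
(5,3): no bracket -> illegal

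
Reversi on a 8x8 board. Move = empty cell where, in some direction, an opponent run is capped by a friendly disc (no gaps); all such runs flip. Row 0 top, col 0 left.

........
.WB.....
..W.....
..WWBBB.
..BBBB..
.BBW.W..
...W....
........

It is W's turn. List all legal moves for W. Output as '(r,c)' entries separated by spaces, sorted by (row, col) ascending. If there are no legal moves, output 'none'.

(0,1): no bracket -> illegal
(0,2): flips 1 -> legal
(0,3): no bracket -> illegal
(1,3): flips 1 -> legal
(2,1): no bracket -> illegal
(2,3): no bracket -> illegal
(2,4): no bracket -> illegal
(2,5): flips 2 -> legal
(2,6): flips 2 -> legal
(2,7): no bracket -> illegal
(3,1): flips 1 -> legal
(3,7): flips 3 -> legal
(4,0): no bracket -> illegal
(4,1): flips 1 -> legal
(4,6): no bracket -> illegal
(4,7): no bracket -> illegal
(5,0): flips 2 -> legal
(5,4): flips 1 -> legal
(5,6): no bracket -> illegal
(6,0): flips 2 -> legal
(6,1): no bracket -> illegal
(6,2): flips 2 -> legal

Answer: (0,2) (1,3) (2,5) (2,6) (3,1) (3,7) (4,1) (5,0) (5,4) (6,0) (6,2)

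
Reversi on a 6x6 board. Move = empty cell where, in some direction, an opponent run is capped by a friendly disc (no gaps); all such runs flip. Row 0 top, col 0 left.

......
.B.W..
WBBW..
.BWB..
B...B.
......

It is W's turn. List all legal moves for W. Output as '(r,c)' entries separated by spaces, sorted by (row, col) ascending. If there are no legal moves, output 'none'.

Answer: (0,2) (1,0) (1,2) (3,0) (3,4) (4,2) (4,3)

Derivation:
(0,0): no bracket -> illegal
(0,1): no bracket -> illegal
(0,2): flips 1 -> legal
(1,0): flips 1 -> legal
(1,2): flips 1 -> legal
(2,4): no bracket -> illegal
(3,0): flips 1 -> legal
(3,4): flips 1 -> legal
(3,5): no bracket -> illegal
(4,1): no bracket -> illegal
(4,2): flips 1 -> legal
(4,3): flips 1 -> legal
(4,5): no bracket -> illegal
(5,0): no bracket -> illegal
(5,1): no bracket -> illegal
(5,3): no bracket -> illegal
(5,4): no bracket -> illegal
(5,5): no bracket -> illegal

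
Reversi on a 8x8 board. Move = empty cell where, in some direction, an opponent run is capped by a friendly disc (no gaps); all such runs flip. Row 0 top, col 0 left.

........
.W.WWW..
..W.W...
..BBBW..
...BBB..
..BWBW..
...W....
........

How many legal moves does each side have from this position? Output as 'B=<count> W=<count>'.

-- B to move --
(0,0): flips 2 -> legal
(0,1): no bracket -> illegal
(0,2): no bracket -> illegal
(0,3): no bracket -> illegal
(0,4): flips 2 -> legal
(0,5): no bracket -> illegal
(0,6): flips 2 -> legal
(1,0): no bracket -> illegal
(1,2): flips 1 -> legal
(1,6): no bracket -> illegal
(2,0): no bracket -> illegal
(2,1): no bracket -> illegal
(2,3): no bracket -> illegal
(2,5): flips 1 -> legal
(2,6): flips 1 -> legal
(3,1): no bracket -> illegal
(3,6): flips 1 -> legal
(4,2): no bracket -> illegal
(4,6): no bracket -> illegal
(5,6): flips 1 -> legal
(6,2): flips 1 -> legal
(6,4): no bracket -> illegal
(6,5): flips 1 -> legal
(6,6): flips 1 -> legal
(7,2): flips 1 -> legal
(7,3): flips 2 -> legal
(7,4): flips 1 -> legal
B mobility = 14
-- W to move --
(2,1): no bracket -> illegal
(2,3): flips 2 -> legal
(2,5): no bracket -> illegal
(3,1): flips 3 -> legal
(3,6): flips 2 -> legal
(4,1): flips 1 -> legal
(4,2): flips 2 -> legal
(4,6): no bracket -> illegal
(5,1): flips 1 -> legal
(5,6): no bracket -> illegal
(6,1): no bracket -> illegal
(6,2): no bracket -> illegal
(6,4): flips 3 -> legal
(6,5): no bracket -> illegal
W mobility = 7

Answer: B=14 W=7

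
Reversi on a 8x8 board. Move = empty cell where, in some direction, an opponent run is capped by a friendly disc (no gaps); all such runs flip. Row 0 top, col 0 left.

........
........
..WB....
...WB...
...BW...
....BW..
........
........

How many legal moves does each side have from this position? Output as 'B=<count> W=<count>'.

-- B to move --
(1,1): no bracket -> illegal
(1,2): no bracket -> illegal
(1,3): no bracket -> illegal
(2,1): flips 1 -> legal
(2,4): no bracket -> illegal
(3,1): no bracket -> illegal
(3,2): flips 1 -> legal
(3,5): no bracket -> illegal
(4,2): no bracket -> illegal
(4,5): flips 1 -> legal
(4,6): no bracket -> illegal
(5,3): no bracket -> illegal
(5,6): flips 1 -> legal
(6,4): no bracket -> illegal
(6,5): no bracket -> illegal
(6,6): no bracket -> illegal
B mobility = 4
-- W to move --
(1,2): no bracket -> illegal
(1,3): flips 1 -> legal
(1,4): no bracket -> illegal
(2,4): flips 2 -> legal
(2,5): no bracket -> illegal
(3,2): no bracket -> illegal
(3,5): flips 1 -> legal
(4,2): flips 1 -> legal
(4,5): no bracket -> illegal
(5,2): no bracket -> illegal
(5,3): flips 2 -> legal
(6,3): no bracket -> illegal
(6,4): flips 1 -> legal
(6,5): no bracket -> illegal
W mobility = 6

Answer: B=4 W=6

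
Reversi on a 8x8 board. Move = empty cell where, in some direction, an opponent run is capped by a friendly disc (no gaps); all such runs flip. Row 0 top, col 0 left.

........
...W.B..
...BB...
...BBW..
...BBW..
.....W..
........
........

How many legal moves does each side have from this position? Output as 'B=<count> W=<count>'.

Answer: B=7 W=5

Derivation:
-- B to move --
(0,2): flips 1 -> legal
(0,3): flips 1 -> legal
(0,4): no bracket -> illegal
(1,2): no bracket -> illegal
(1,4): no bracket -> illegal
(2,2): no bracket -> illegal
(2,5): no bracket -> illegal
(2,6): flips 1 -> legal
(3,6): flips 1 -> legal
(4,6): flips 2 -> legal
(5,4): no bracket -> illegal
(5,6): flips 1 -> legal
(6,4): no bracket -> illegal
(6,5): no bracket -> illegal
(6,6): flips 1 -> legal
B mobility = 7
-- W to move --
(0,4): no bracket -> illegal
(0,5): no bracket -> illegal
(0,6): no bracket -> illegal
(1,2): flips 2 -> legal
(1,4): no bracket -> illegal
(1,6): no bracket -> illegal
(2,2): flips 2 -> legal
(2,5): no bracket -> illegal
(2,6): no bracket -> illegal
(3,2): flips 2 -> legal
(4,2): flips 2 -> legal
(5,2): no bracket -> illegal
(5,3): flips 4 -> legal
(5,4): no bracket -> illegal
W mobility = 5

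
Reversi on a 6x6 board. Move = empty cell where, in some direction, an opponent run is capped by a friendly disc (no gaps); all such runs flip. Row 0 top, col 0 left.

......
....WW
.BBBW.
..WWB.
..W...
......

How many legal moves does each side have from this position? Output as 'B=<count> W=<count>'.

Answer: B=8 W=7

Derivation:
-- B to move --
(0,3): no bracket -> illegal
(0,4): flips 2 -> legal
(0,5): flips 1 -> legal
(1,3): no bracket -> illegal
(2,5): flips 1 -> legal
(3,1): flips 2 -> legal
(3,5): no bracket -> illegal
(4,1): flips 1 -> legal
(4,3): flips 2 -> legal
(4,4): flips 1 -> legal
(5,1): no bracket -> illegal
(5,2): flips 2 -> legal
(5,3): no bracket -> illegal
B mobility = 8
-- W to move --
(1,0): flips 1 -> legal
(1,1): flips 1 -> legal
(1,2): flips 1 -> legal
(1,3): flips 1 -> legal
(2,0): flips 3 -> legal
(2,5): no bracket -> illegal
(3,0): no bracket -> illegal
(3,1): no bracket -> illegal
(3,5): flips 1 -> legal
(4,3): no bracket -> illegal
(4,4): flips 1 -> legal
(4,5): no bracket -> illegal
W mobility = 7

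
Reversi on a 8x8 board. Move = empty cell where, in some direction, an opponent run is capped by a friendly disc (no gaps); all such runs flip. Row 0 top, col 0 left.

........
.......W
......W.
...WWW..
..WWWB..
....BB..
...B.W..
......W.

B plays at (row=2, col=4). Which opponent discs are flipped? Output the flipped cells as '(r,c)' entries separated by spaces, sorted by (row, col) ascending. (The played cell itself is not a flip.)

Dir NW: first cell '.' (not opp) -> no flip
Dir N: first cell '.' (not opp) -> no flip
Dir NE: first cell '.' (not opp) -> no flip
Dir W: first cell '.' (not opp) -> no flip
Dir E: first cell '.' (not opp) -> no flip
Dir SW: opp run (3,3) (4,2), next='.' -> no flip
Dir S: opp run (3,4) (4,4) capped by B -> flip
Dir SE: opp run (3,5), next='.' -> no flip

Answer: (3,4) (4,4)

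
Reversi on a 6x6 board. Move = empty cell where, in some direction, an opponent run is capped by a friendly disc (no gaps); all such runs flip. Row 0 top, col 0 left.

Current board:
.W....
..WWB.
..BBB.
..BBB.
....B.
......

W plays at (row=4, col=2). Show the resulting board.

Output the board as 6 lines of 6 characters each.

Place W at (4,2); scan 8 dirs for brackets.
Dir NW: first cell '.' (not opp) -> no flip
Dir N: opp run (3,2) (2,2) capped by W -> flip
Dir NE: opp run (3,3) (2,4), next='.' -> no flip
Dir W: first cell '.' (not opp) -> no flip
Dir E: first cell '.' (not opp) -> no flip
Dir SW: first cell '.' (not opp) -> no flip
Dir S: first cell '.' (not opp) -> no flip
Dir SE: first cell '.' (not opp) -> no flip
All flips: (2,2) (3,2)

Answer: .W....
..WWB.
..WBB.
..WBB.
..W.B.
......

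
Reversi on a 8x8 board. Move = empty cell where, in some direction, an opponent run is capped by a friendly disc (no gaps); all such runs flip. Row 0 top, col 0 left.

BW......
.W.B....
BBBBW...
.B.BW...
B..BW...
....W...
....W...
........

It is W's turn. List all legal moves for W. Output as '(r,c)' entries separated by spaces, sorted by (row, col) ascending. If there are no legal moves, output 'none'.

Answer: (0,2) (1,2) (3,2) (4,1) (4,2) (5,2)

Derivation:
(0,2): flips 1 -> legal
(0,3): no bracket -> illegal
(0,4): no bracket -> illegal
(1,0): no bracket -> illegal
(1,2): flips 1 -> legal
(1,4): no bracket -> illegal
(3,0): no bracket -> illegal
(3,2): flips 2 -> legal
(4,1): flips 2 -> legal
(4,2): flips 2 -> legal
(5,0): no bracket -> illegal
(5,1): no bracket -> illegal
(5,2): flips 1 -> legal
(5,3): no bracket -> illegal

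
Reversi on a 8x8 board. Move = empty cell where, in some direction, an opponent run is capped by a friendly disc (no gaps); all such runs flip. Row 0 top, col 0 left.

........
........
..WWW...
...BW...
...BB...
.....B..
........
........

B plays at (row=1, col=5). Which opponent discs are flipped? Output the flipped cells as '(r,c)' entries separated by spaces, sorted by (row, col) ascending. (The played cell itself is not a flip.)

Answer: (2,4)

Derivation:
Dir NW: first cell '.' (not opp) -> no flip
Dir N: first cell '.' (not opp) -> no flip
Dir NE: first cell '.' (not opp) -> no flip
Dir W: first cell '.' (not opp) -> no flip
Dir E: first cell '.' (not opp) -> no flip
Dir SW: opp run (2,4) capped by B -> flip
Dir S: first cell '.' (not opp) -> no flip
Dir SE: first cell '.' (not opp) -> no flip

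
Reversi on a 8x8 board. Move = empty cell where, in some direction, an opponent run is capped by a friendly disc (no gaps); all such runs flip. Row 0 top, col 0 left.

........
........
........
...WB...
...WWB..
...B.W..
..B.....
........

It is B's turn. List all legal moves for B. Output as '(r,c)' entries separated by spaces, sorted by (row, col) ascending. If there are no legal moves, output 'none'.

Answer: (2,3) (3,2) (3,5) (4,2) (5,2) (5,4) (6,5)

Derivation:
(2,2): no bracket -> illegal
(2,3): flips 2 -> legal
(2,4): no bracket -> illegal
(3,2): flips 1 -> legal
(3,5): flips 1 -> legal
(4,2): flips 2 -> legal
(4,6): no bracket -> illegal
(5,2): flips 1 -> legal
(5,4): flips 1 -> legal
(5,6): no bracket -> illegal
(6,4): no bracket -> illegal
(6,5): flips 1 -> legal
(6,6): no bracket -> illegal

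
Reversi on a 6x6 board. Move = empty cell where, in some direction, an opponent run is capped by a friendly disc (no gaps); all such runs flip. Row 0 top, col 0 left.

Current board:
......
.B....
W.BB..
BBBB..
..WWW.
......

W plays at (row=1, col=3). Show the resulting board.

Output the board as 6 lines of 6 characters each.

Place W at (1,3); scan 8 dirs for brackets.
Dir NW: first cell '.' (not opp) -> no flip
Dir N: first cell '.' (not opp) -> no flip
Dir NE: first cell '.' (not opp) -> no flip
Dir W: first cell '.' (not opp) -> no flip
Dir E: first cell '.' (not opp) -> no flip
Dir SW: opp run (2,2) (3,1), next='.' -> no flip
Dir S: opp run (2,3) (3,3) capped by W -> flip
Dir SE: first cell '.' (not opp) -> no flip
All flips: (2,3) (3,3)

Answer: ......
.B.W..
W.BW..
BBBW..
..WWW.
......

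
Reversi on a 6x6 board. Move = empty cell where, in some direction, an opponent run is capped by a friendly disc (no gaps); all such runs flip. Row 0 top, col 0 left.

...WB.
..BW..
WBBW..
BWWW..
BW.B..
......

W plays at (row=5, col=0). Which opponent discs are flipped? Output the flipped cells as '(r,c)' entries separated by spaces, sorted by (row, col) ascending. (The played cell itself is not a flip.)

Dir NW: edge -> no flip
Dir N: opp run (4,0) (3,0) capped by W -> flip
Dir NE: first cell 'W' (not opp) -> no flip
Dir W: edge -> no flip
Dir E: first cell '.' (not opp) -> no flip
Dir SW: edge -> no flip
Dir S: edge -> no flip
Dir SE: edge -> no flip

Answer: (3,0) (4,0)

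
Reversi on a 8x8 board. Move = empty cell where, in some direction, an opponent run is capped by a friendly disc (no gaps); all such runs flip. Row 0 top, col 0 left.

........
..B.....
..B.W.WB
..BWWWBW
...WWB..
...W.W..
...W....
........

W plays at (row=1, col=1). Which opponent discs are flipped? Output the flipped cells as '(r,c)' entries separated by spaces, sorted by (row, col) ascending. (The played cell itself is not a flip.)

Dir NW: first cell '.' (not opp) -> no flip
Dir N: first cell '.' (not opp) -> no flip
Dir NE: first cell '.' (not opp) -> no flip
Dir W: first cell '.' (not opp) -> no flip
Dir E: opp run (1,2), next='.' -> no flip
Dir SW: first cell '.' (not opp) -> no flip
Dir S: first cell '.' (not opp) -> no flip
Dir SE: opp run (2,2) capped by W -> flip

Answer: (2,2)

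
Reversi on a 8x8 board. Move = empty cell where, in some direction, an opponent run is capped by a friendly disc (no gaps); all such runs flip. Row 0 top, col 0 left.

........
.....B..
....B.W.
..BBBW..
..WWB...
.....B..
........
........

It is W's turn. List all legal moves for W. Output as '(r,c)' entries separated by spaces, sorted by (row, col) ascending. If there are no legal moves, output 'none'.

Answer: (0,4) (0,6) (1,3) (2,1) (2,2) (2,3) (2,5) (3,1) (4,5) (5,3)

Derivation:
(0,4): flips 1 -> legal
(0,5): no bracket -> illegal
(0,6): flips 3 -> legal
(1,3): flips 1 -> legal
(1,4): no bracket -> illegal
(1,6): no bracket -> illegal
(2,1): flips 1 -> legal
(2,2): flips 1 -> legal
(2,3): flips 1 -> legal
(2,5): flips 1 -> legal
(3,1): flips 3 -> legal
(4,1): no bracket -> illegal
(4,5): flips 1 -> legal
(4,6): no bracket -> illegal
(5,3): flips 1 -> legal
(5,4): no bracket -> illegal
(5,6): no bracket -> illegal
(6,4): no bracket -> illegal
(6,5): no bracket -> illegal
(6,6): no bracket -> illegal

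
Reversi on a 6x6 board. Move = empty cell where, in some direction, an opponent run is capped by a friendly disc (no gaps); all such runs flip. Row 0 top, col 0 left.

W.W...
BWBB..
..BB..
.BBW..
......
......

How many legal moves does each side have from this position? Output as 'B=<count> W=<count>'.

Answer: B=3 W=6

Derivation:
-- B to move --
(0,1): no bracket -> illegal
(0,3): no bracket -> illegal
(2,0): no bracket -> illegal
(2,1): no bracket -> illegal
(2,4): no bracket -> illegal
(3,4): flips 1 -> legal
(4,2): no bracket -> illegal
(4,3): flips 1 -> legal
(4,4): flips 1 -> legal
B mobility = 3
-- W to move --
(0,1): no bracket -> illegal
(0,3): flips 2 -> legal
(0,4): no bracket -> illegal
(1,4): flips 2 -> legal
(2,0): flips 1 -> legal
(2,1): no bracket -> illegal
(2,4): flips 1 -> legal
(3,0): flips 2 -> legal
(3,4): no bracket -> illegal
(4,0): no bracket -> illegal
(4,1): no bracket -> illegal
(4,2): flips 3 -> legal
(4,3): no bracket -> illegal
W mobility = 6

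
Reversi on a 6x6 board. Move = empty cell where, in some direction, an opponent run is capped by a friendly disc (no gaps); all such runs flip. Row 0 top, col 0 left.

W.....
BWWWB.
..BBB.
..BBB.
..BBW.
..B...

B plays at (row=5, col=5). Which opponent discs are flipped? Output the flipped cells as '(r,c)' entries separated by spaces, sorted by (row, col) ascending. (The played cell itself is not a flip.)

Answer: (4,4)

Derivation:
Dir NW: opp run (4,4) capped by B -> flip
Dir N: first cell '.' (not opp) -> no flip
Dir NE: edge -> no flip
Dir W: first cell '.' (not opp) -> no flip
Dir E: edge -> no flip
Dir SW: edge -> no flip
Dir S: edge -> no flip
Dir SE: edge -> no flip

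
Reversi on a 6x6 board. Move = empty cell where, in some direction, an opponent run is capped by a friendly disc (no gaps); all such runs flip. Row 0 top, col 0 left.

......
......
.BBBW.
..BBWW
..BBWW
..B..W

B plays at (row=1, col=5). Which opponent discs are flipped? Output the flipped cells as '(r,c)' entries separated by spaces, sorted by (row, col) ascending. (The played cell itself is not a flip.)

Answer: (2,4)

Derivation:
Dir NW: first cell '.' (not opp) -> no flip
Dir N: first cell '.' (not opp) -> no flip
Dir NE: edge -> no flip
Dir W: first cell '.' (not opp) -> no flip
Dir E: edge -> no flip
Dir SW: opp run (2,4) capped by B -> flip
Dir S: first cell '.' (not opp) -> no flip
Dir SE: edge -> no flip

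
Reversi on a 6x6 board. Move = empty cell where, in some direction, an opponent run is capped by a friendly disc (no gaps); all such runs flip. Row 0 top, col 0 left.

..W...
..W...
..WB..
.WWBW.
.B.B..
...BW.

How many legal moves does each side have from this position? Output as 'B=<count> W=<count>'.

Answer: B=8 W=6

Derivation:
-- B to move --
(0,1): flips 1 -> legal
(0,3): no bracket -> illegal
(1,1): flips 1 -> legal
(1,3): no bracket -> illegal
(2,0): no bracket -> illegal
(2,1): flips 3 -> legal
(2,4): no bracket -> illegal
(2,5): flips 1 -> legal
(3,0): flips 2 -> legal
(3,5): flips 1 -> legal
(4,0): no bracket -> illegal
(4,2): no bracket -> illegal
(4,4): no bracket -> illegal
(4,5): flips 1 -> legal
(5,5): flips 1 -> legal
B mobility = 8
-- W to move --
(1,3): no bracket -> illegal
(1,4): flips 1 -> legal
(2,4): flips 1 -> legal
(3,0): no bracket -> illegal
(4,0): no bracket -> illegal
(4,2): no bracket -> illegal
(4,4): flips 1 -> legal
(5,0): flips 1 -> legal
(5,1): flips 1 -> legal
(5,2): flips 2 -> legal
W mobility = 6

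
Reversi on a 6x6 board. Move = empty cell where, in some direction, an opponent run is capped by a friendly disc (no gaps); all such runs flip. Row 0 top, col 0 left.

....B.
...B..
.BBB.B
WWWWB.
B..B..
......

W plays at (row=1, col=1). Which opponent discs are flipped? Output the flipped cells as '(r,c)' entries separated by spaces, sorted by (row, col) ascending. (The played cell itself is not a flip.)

Dir NW: first cell '.' (not opp) -> no flip
Dir N: first cell '.' (not opp) -> no flip
Dir NE: first cell '.' (not opp) -> no flip
Dir W: first cell '.' (not opp) -> no flip
Dir E: first cell '.' (not opp) -> no flip
Dir SW: first cell '.' (not opp) -> no flip
Dir S: opp run (2,1) capped by W -> flip
Dir SE: opp run (2,2) capped by W -> flip

Answer: (2,1) (2,2)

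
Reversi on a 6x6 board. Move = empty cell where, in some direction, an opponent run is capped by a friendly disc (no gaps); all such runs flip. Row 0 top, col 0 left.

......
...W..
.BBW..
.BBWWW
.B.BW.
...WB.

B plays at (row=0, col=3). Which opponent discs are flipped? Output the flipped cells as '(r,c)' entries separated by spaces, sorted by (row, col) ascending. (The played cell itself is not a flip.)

Dir NW: edge -> no flip
Dir N: edge -> no flip
Dir NE: edge -> no flip
Dir W: first cell '.' (not opp) -> no flip
Dir E: first cell '.' (not opp) -> no flip
Dir SW: first cell '.' (not opp) -> no flip
Dir S: opp run (1,3) (2,3) (3,3) capped by B -> flip
Dir SE: first cell '.' (not opp) -> no flip

Answer: (1,3) (2,3) (3,3)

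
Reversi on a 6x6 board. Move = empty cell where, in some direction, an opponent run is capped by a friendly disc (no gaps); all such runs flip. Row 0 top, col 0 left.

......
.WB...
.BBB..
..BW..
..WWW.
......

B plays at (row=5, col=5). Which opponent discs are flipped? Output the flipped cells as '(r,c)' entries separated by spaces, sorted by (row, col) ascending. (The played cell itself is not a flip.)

Dir NW: opp run (4,4) (3,3) capped by B -> flip
Dir N: first cell '.' (not opp) -> no flip
Dir NE: edge -> no flip
Dir W: first cell '.' (not opp) -> no flip
Dir E: edge -> no flip
Dir SW: edge -> no flip
Dir S: edge -> no flip
Dir SE: edge -> no flip

Answer: (3,3) (4,4)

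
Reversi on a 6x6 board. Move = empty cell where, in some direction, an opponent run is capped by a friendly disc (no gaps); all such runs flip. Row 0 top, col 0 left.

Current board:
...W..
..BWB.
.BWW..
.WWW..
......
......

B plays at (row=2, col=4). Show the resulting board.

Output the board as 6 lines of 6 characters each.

Answer: ...W..
..BWB.
.BBBB.
.WWW..
......
......

Derivation:
Place B at (2,4); scan 8 dirs for brackets.
Dir NW: opp run (1,3), next='.' -> no flip
Dir N: first cell 'B' (not opp) -> no flip
Dir NE: first cell '.' (not opp) -> no flip
Dir W: opp run (2,3) (2,2) capped by B -> flip
Dir E: first cell '.' (not opp) -> no flip
Dir SW: opp run (3,3), next='.' -> no flip
Dir S: first cell '.' (not opp) -> no flip
Dir SE: first cell '.' (not opp) -> no flip
All flips: (2,2) (2,3)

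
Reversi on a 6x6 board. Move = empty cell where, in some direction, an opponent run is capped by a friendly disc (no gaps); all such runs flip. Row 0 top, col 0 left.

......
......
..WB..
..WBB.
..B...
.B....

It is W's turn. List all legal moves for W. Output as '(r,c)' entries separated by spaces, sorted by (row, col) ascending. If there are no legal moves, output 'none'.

(1,2): no bracket -> illegal
(1,3): no bracket -> illegal
(1,4): flips 1 -> legal
(2,4): flips 1 -> legal
(2,5): no bracket -> illegal
(3,1): no bracket -> illegal
(3,5): flips 2 -> legal
(4,0): no bracket -> illegal
(4,1): no bracket -> illegal
(4,3): no bracket -> illegal
(4,4): flips 1 -> legal
(4,5): no bracket -> illegal
(5,0): no bracket -> illegal
(5,2): flips 1 -> legal
(5,3): no bracket -> illegal

Answer: (1,4) (2,4) (3,5) (4,4) (5,2)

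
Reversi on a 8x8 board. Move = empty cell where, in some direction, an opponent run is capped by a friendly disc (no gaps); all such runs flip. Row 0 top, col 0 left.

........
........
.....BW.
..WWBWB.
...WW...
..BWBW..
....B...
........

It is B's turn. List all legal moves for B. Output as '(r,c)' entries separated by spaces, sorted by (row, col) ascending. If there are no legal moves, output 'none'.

Answer: (1,6) (2,1) (2,7) (3,1) (4,2) (4,5) (4,6) (5,6)

Derivation:
(1,5): no bracket -> illegal
(1,6): flips 1 -> legal
(1,7): no bracket -> illegal
(2,1): flips 2 -> legal
(2,2): no bracket -> illegal
(2,3): no bracket -> illegal
(2,4): no bracket -> illegal
(2,7): flips 1 -> legal
(3,1): flips 2 -> legal
(3,7): no bracket -> illegal
(4,1): no bracket -> illegal
(4,2): flips 1 -> legal
(4,5): flips 1 -> legal
(4,6): flips 1 -> legal
(5,6): flips 1 -> legal
(6,2): no bracket -> illegal
(6,3): no bracket -> illegal
(6,5): no bracket -> illegal
(6,6): no bracket -> illegal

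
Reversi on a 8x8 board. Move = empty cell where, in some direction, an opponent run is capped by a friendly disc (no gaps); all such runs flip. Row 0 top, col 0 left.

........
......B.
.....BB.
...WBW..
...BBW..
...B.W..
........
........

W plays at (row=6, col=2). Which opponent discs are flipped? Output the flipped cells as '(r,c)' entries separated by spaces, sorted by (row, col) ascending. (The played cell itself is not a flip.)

Answer: (4,4) (5,3)

Derivation:
Dir NW: first cell '.' (not opp) -> no flip
Dir N: first cell '.' (not opp) -> no flip
Dir NE: opp run (5,3) (4,4) capped by W -> flip
Dir W: first cell '.' (not opp) -> no flip
Dir E: first cell '.' (not opp) -> no flip
Dir SW: first cell '.' (not opp) -> no flip
Dir S: first cell '.' (not opp) -> no flip
Dir SE: first cell '.' (not opp) -> no flip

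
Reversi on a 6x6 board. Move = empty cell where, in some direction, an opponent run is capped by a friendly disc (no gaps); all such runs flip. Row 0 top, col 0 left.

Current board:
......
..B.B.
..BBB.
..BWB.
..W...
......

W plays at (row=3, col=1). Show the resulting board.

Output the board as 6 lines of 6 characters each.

Answer: ......
..B.B.
..BBB.
.WWWB.
..W...
......

Derivation:
Place W at (3,1); scan 8 dirs for brackets.
Dir NW: first cell '.' (not opp) -> no flip
Dir N: first cell '.' (not opp) -> no flip
Dir NE: opp run (2,2), next='.' -> no flip
Dir W: first cell '.' (not opp) -> no flip
Dir E: opp run (3,2) capped by W -> flip
Dir SW: first cell '.' (not opp) -> no flip
Dir S: first cell '.' (not opp) -> no flip
Dir SE: first cell 'W' (not opp) -> no flip
All flips: (3,2)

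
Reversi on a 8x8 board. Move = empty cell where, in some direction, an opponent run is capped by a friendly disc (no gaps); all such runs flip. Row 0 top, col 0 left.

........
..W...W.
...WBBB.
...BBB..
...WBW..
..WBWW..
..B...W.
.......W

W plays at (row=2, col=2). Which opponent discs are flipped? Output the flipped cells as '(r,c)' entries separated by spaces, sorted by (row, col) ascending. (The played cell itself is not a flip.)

Dir NW: first cell '.' (not opp) -> no flip
Dir N: first cell 'W' (not opp) -> no flip
Dir NE: first cell '.' (not opp) -> no flip
Dir W: first cell '.' (not opp) -> no flip
Dir E: first cell 'W' (not opp) -> no flip
Dir SW: first cell '.' (not opp) -> no flip
Dir S: first cell '.' (not opp) -> no flip
Dir SE: opp run (3,3) (4,4) capped by W -> flip

Answer: (3,3) (4,4)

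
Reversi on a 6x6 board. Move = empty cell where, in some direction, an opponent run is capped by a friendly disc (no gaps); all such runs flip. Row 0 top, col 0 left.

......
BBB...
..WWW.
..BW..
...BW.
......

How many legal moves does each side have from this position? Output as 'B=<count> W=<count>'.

Answer: B=5 W=7

Derivation:
-- B to move --
(1,3): flips 2 -> legal
(1,4): flips 1 -> legal
(1,5): no bracket -> illegal
(2,1): no bracket -> illegal
(2,5): no bracket -> illegal
(3,1): no bracket -> illegal
(3,4): flips 2 -> legal
(3,5): no bracket -> illegal
(4,2): no bracket -> illegal
(4,5): flips 1 -> legal
(5,3): no bracket -> illegal
(5,4): no bracket -> illegal
(5,5): flips 3 -> legal
B mobility = 5
-- W to move --
(0,0): flips 1 -> legal
(0,1): flips 1 -> legal
(0,2): flips 1 -> legal
(0,3): no bracket -> illegal
(1,3): no bracket -> illegal
(2,0): no bracket -> illegal
(2,1): no bracket -> illegal
(3,1): flips 1 -> legal
(3,4): no bracket -> illegal
(4,1): flips 1 -> legal
(4,2): flips 2 -> legal
(5,2): no bracket -> illegal
(5,3): flips 1 -> legal
(5,4): no bracket -> illegal
W mobility = 7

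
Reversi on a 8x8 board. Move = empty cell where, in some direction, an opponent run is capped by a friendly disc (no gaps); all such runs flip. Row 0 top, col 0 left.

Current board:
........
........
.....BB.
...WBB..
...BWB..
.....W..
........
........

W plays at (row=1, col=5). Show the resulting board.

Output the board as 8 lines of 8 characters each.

Place W at (1,5); scan 8 dirs for brackets.
Dir NW: first cell '.' (not opp) -> no flip
Dir N: first cell '.' (not opp) -> no flip
Dir NE: first cell '.' (not opp) -> no flip
Dir W: first cell '.' (not opp) -> no flip
Dir E: first cell '.' (not opp) -> no flip
Dir SW: first cell '.' (not opp) -> no flip
Dir S: opp run (2,5) (3,5) (4,5) capped by W -> flip
Dir SE: opp run (2,6), next='.' -> no flip
All flips: (2,5) (3,5) (4,5)

Answer: ........
.....W..
.....WB.
...WBW..
...BWW..
.....W..
........
........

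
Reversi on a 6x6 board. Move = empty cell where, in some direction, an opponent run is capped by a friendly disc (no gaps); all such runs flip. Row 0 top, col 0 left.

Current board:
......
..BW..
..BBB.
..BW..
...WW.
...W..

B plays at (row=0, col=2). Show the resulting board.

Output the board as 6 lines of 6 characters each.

Place B at (0,2); scan 8 dirs for brackets.
Dir NW: edge -> no flip
Dir N: edge -> no flip
Dir NE: edge -> no flip
Dir W: first cell '.' (not opp) -> no flip
Dir E: first cell '.' (not opp) -> no flip
Dir SW: first cell '.' (not opp) -> no flip
Dir S: first cell 'B' (not opp) -> no flip
Dir SE: opp run (1,3) capped by B -> flip
All flips: (1,3)

Answer: ..B...
..BB..
..BBB.
..BW..
...WW.
...W..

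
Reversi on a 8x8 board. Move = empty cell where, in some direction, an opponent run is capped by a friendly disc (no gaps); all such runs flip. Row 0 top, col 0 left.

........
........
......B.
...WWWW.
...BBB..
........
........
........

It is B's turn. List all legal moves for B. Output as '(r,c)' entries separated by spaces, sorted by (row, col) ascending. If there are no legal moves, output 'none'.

(2,2): flips 1 -> legal
(2,3): flips 2 -> legal
(2,4): flips 1 -> legal
(2,5): flips 2 -> legal
(2,7): flips 1 -> legal
(3,2): no bracket -> illegal
(3,7): no bracket -> illegal
(4,2): no bracket -> illegal
(4,6): flips 1 -> legal
(4,7): no bracket -> illegal

Answer: (2,2) (2,3) (2,4) (2,5) (2,7) (4,6)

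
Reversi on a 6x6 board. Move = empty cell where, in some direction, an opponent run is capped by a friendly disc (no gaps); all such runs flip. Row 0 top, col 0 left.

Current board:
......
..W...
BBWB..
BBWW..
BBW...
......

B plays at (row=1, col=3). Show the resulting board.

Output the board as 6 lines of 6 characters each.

Place B at (1,3); scan 8 dirs for brackets.
Dir NW: first cell '.' (not opp) -> no flip
Dir N: first cell '.' (not opp) -> no flip
Dir NE: first cell '.' (not opp) -> no flip
Dir W: opp run (1,2), next='.' -> no flip
Dir E: first cell '.' (not opp) -> no flip
Dir SW: opp run (2,2) capped by B -> flip
Dir S: first cell 'B' (not opp) -> no flip
Dir SE: first cell '.' (not opp) -> no flip
All flips: (2,2)

Answer: ......
..WB..
BBBB..
BBWW..
BBW...
......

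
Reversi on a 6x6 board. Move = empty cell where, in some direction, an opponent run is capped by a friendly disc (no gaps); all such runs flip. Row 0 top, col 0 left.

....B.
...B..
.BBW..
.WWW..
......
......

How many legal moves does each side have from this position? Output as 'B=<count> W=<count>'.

-- B to move --
(1,2): no bracket -> illegal
(1,4): no bracket -> illegal
(2,0): no bracket -> illegal
(2,4): flips 1 -> legal
(3,0): no bracket -> illegal
(3,4): no bracket -> illegal
(4,0): flips 1 -> legal
(4,1): flips 1 -> legal
(4,2): flips 1 -> legal
(4,3): flips 3 -> legal
(4,4): flips 1 -> legal
B mobility = 6
-- W to move --
(0,2): no bracket -> illegal
(0,3): flips 1 -> legal
(0,5): no bracket -> illegal
(1,0): flips 1 -> legal
(1,1): flips 2 -> legal
(1,2): flips 1 -> legal
(1,4): no bracket -> illegal
(1,5): no bracket -> illegal
(2,0): flips 2 -> legal
(2,4): no bracket -> illegal
(3,0): no bracket -> illegal
W mobility = 5

Answer: B=6 W=5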